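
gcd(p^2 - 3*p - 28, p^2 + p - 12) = p + 4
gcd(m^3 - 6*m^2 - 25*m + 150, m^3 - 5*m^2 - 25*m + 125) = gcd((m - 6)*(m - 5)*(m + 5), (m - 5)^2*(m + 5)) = m^2 - 25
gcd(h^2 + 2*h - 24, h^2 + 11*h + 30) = h + 6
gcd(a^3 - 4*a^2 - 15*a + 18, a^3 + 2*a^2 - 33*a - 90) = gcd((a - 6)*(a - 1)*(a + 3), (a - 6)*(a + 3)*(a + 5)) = a^2 - 3*a - 18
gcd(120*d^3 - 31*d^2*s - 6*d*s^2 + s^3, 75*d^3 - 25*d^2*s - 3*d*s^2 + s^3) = -15*d^2 + 2*d*s + s^2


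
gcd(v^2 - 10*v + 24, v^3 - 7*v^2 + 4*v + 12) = v - 6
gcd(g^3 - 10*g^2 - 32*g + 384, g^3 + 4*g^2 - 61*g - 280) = g - 8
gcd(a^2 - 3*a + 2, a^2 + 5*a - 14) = a - 2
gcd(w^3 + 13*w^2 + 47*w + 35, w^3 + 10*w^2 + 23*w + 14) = w^2 + 8*w + 7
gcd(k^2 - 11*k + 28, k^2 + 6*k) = 1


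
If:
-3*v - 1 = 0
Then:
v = -1/3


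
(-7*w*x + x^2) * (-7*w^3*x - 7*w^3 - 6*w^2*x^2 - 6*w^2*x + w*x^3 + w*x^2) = 49*w^4*x^2 + 49*w^4*x + 35*w^3*x^3 + 35*w^3*x^2 - 13*w^2*x^4 - 13*w^2*x^3 + w*x^5 + w*x^4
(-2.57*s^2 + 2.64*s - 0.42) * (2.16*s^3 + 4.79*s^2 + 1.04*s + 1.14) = -5.5512*s^5 - 6.6079*s^4 + 9.0656*s^3 - 2.196*s^2 + 2.5728*s - 0.4788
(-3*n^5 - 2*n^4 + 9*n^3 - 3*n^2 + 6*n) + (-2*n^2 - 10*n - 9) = -3*n^5 - 2*n^4 + 9*n^3 - 5*n^2 - 4*n - 9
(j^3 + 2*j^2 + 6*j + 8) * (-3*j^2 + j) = -3*j^5 - 5*j^4 - 16*j^3 - 18*j^2 + 8*j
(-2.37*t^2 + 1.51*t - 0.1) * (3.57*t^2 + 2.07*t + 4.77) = -8.4609*t^4 + 0.4848*t^3 - 8.5362*t^2 + 6.9957*t - 0.477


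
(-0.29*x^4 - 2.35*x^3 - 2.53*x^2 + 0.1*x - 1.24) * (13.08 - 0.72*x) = 0.2088*x^5 - 2.1012*x^4 - 28.9164*x^3 - 33.1644*x^2 + 2.2008*x - 16.2192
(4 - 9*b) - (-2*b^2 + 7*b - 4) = 2*b^2 - 16*b + 8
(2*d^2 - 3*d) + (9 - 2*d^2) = 9 - 3*d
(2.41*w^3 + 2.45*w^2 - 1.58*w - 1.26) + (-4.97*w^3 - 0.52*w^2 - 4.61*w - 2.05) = -2.56*w^3 + 1.93*w^2 - 6.19*w - 3.31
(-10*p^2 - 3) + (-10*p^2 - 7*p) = -20*p^2 - 7*p - 3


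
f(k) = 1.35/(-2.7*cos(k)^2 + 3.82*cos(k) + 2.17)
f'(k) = 1.35*(-5.4*sin(k)*cos(k) + 3.82*sin(k))/(-2.7*cos(k)^2 + 3.82*cos(k) + 2.17)^2 = (5.157 - 7.29*cos(k))*sin(k)/(-2.7*cos(k)^2 + 3.82*cos(k) + 2.17)^2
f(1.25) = 0.43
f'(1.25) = 0.28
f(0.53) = 0.39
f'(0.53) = -0.05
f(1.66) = 0.75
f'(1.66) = 1.77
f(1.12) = 0.41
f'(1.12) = 0.16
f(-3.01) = -0.32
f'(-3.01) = -0.09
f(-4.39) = 1.96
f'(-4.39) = 14.93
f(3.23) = -0.31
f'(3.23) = -0.06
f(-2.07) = -4.86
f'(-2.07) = -98.57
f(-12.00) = 0.39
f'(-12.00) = -0.04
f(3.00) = -0.32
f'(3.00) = 0.10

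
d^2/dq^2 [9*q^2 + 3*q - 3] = 18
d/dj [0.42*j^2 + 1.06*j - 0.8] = 0.84*j + 1.06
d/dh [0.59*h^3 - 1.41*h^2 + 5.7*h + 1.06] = 1.77*h^2 - 2.82*h + 5.7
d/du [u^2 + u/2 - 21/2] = 2*u + 1/2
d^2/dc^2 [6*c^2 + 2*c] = 12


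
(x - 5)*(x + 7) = x^2 + 2*x - 35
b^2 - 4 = (b - 2)*(b + 2)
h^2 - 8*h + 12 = (h - 6)*(h - 2)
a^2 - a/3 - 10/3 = (a - 2)*(a + 5/3)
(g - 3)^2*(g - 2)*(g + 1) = g^4 - 7*g^3 + 13*g^2 + 3*g - 18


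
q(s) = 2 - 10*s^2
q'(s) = -20*s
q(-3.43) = -115.65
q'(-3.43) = 68.60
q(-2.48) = -59.50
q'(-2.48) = 49.60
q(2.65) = -68.22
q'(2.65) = -53.00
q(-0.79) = -4.24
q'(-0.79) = 15.80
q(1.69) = -26.56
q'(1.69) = -33.80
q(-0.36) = 0.70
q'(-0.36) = 7.20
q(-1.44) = -18.74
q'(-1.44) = 28.80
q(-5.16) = -264.26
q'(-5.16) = 103.20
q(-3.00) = -88.00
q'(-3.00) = 60.00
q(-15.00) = -2248.00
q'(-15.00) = 300.00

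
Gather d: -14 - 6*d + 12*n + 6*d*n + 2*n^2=d*(6*n - 6) + 2*n^2 + 12*n - 14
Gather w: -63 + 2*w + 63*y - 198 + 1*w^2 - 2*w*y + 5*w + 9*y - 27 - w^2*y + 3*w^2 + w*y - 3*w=w^2*(4 - y) + w*(4 - y) + 72*y - 288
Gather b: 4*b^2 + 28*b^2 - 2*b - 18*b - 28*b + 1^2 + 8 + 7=32*b^2 - 48*b + 16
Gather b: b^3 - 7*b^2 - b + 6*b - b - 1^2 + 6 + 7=b^3 - 7*b^2 + 4*b + 12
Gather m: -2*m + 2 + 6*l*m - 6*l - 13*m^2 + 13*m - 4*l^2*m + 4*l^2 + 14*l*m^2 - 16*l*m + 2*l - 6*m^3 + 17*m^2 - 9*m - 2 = 4*l^2 - 4*l - 6*m^3 + m^2*(14*l + 4) + m*(-4*l^2 - 10*l + 2)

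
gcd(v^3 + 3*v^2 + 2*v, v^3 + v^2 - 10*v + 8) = 1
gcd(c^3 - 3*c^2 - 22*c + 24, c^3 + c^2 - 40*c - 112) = c + 4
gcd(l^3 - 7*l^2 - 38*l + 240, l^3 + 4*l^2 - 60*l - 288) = l^2 - 2*l - 48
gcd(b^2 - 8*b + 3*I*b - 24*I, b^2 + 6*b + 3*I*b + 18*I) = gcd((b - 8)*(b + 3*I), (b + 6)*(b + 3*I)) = b + 3*I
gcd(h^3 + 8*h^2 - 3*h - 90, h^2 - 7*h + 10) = 1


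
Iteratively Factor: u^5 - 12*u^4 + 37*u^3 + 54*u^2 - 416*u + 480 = (u - 4)*(u^4 - 8*u^3 + 5*u^2 + 74*u - 120) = (u - 5)*(u - 4)*(u^3 - 3*u^2 - 10*u + 24) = (u - 5)*(u - 4)*(u + 3)*(u^2 - 6*u + 8) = (u - 5)*(u - 4)^2*(u + 3)*(u - 2)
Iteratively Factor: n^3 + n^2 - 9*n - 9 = (n + 3)*(n^2 - 2*n - 3) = (n - 3)*(n + 3)*(n + 1)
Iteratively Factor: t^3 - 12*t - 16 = (t - 4)*(t^2 + 4*t + 4) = (t - 4)*(t + 2)*(t + 2)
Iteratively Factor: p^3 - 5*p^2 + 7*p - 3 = (p - 1)*(p^2 - 4*p + 3) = (p - 1)^2*(p - 3)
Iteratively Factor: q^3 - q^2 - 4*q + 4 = (q - 1)*(q^2 - 4) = (q - 2)*(q - 1)*(q + 2)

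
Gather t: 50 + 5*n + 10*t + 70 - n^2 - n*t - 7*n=-n^2 - 2*n + t*(10 - n) + 120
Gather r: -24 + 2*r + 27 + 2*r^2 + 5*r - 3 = 2*r^2 + 7*r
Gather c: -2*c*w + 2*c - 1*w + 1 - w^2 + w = c*(2 - 2*w) - w^2 + 1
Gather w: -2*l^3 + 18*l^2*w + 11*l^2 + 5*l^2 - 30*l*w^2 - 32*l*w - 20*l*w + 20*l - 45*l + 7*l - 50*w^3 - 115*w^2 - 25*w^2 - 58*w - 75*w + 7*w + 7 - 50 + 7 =-2*l^3 + 16*l^2 - 18*l - 50*w^3 + w^2*(-30*l - 140) + w*(18*l^2 - 52*l - 126) - 36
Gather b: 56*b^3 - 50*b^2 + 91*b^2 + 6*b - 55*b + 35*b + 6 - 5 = 56*b^3 + 41*b^2 - 14*b + 1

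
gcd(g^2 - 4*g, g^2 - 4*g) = g^2 - 4*g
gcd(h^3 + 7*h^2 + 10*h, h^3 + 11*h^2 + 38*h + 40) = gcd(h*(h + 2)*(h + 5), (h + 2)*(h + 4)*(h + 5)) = h^2 + 7*h + 10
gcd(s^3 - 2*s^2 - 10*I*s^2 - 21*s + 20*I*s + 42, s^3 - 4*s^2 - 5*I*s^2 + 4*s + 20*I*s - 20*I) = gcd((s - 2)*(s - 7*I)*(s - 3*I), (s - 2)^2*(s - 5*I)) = s - 2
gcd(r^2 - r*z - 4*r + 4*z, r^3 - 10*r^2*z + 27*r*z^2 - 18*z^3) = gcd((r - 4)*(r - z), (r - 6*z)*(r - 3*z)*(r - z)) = -r + z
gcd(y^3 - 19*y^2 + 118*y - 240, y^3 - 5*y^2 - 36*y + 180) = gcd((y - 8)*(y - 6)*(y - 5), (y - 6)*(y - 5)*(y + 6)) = y^2 - 11*y + 30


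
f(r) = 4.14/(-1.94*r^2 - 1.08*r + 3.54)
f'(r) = 4.14*(3.88*r + 1.08)/(-1.94*r^2 - 1.08*r + 3.54)^2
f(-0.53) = 1.16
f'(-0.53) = -0.32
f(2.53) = -0.36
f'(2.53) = 0.33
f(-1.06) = 1.65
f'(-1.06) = -2.00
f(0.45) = 1.56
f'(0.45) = 1.65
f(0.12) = 1.22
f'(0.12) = 0.56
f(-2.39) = -0.83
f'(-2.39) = -1.38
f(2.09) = -0.58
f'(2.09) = 0.74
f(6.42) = -0.05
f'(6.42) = 0.02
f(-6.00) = -0.07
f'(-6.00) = -0.03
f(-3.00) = -0.39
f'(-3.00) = -0.38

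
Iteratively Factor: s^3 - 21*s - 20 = (s + 1)*(s^2 - s - 20) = (s - 5)*(s + 1)*(s + 4)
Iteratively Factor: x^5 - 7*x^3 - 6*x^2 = (x + 2)*(x^4 - 2*x^3 - 3*x^2) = (x + 1)*(x + 2)*(x^3 - 3*x^2) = x*(x + 1)*(x + 2)*(x^2 - 3*x) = x*(x - 3)*(x + 1)*(x + 2)*(x)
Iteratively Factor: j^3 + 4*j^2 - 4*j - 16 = (j - 2)*(j^2 + 6*j + 8) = (j - 2)*(j + 2)*(j + 4)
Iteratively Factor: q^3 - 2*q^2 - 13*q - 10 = (q + 1)*(q^2 - 3*q - 10) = (q - 5)*(q + 1)*(q + 2)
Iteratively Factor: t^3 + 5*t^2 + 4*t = (t + 4)*(t^2 + t) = (t + 1)*(t + 4)*(t)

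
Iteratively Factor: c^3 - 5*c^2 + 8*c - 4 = (c - 2)*(c^2 - 3*c + 2) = (c - 2)*(c - 1)*(c - 2)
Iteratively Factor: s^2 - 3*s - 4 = (s - 4)*(s + 1)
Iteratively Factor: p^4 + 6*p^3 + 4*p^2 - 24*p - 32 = (p + 2)*(p^3 + 4*p^2 - 4*p - 16) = (p + 2)*(p + 4)*(p^2 - 4) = (p + 2)^2*(p + 4)*(p - 2)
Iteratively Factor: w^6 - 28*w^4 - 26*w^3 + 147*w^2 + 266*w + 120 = (w + 1)*(w^5 - w^4 - 27*w^3 + w^2 + 146*w + 120) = (w + 1)^2*(w^4 - 2*w^3 - 25*w^2 + 26*w + 120) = (w + 1)^2*(w + 2)*(w^3 - 4*w^2 - 17*w + 60) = (w + 1)^2*(w + 2)*(w + 4)*(w^2 - 8*w + 15) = (w - 3)*(w + 1)^2*(w + 2)*(w + 4)*(w - 5)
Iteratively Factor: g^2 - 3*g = (g - 3)*(g)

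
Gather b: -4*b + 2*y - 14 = -4*b + 2*y - 14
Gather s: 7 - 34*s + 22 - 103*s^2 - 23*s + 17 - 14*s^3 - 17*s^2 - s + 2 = -14*s^3 - 120*s^2 - 58*s + 48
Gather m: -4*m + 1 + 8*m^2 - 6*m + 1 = 8*m^2 - 10*m + 2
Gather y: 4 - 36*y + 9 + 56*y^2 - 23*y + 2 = 56*y^2 - 59*y + 15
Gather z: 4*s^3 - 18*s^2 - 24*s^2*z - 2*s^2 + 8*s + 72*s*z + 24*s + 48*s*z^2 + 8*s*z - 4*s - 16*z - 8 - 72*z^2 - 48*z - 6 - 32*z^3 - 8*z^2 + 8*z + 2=4*s^3 - 20*s^2 + 28*s - 32*z^3 + z^2*(48*s - 80) + z*(-24*s^2 + 80*s - 56) - 12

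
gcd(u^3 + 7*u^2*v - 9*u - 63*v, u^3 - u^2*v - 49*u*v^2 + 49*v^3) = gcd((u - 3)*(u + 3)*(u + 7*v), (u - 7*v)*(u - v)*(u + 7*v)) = u + 7*v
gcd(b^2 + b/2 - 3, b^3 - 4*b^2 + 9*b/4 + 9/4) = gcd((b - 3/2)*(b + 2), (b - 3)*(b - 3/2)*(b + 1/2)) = b - 3/2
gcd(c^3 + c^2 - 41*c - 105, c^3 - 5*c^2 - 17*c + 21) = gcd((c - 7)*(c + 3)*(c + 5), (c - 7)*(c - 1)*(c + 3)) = c^2 - 4*c - 21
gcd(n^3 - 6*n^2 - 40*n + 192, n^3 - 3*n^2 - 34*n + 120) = n^2 + 2*n - 24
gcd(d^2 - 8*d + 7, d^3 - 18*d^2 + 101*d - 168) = d - 7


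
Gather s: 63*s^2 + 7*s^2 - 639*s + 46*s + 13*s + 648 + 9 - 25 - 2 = 70*s^2 - 580*s + 630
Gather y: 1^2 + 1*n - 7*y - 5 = n - 7*y - 4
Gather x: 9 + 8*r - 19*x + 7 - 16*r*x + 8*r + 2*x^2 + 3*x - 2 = 16*r + 2*x^2 + x*(-16*r - 16) + 14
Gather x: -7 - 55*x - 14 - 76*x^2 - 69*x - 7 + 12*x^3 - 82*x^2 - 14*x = 12*x^3 - 158*x^2 - 138*x - 28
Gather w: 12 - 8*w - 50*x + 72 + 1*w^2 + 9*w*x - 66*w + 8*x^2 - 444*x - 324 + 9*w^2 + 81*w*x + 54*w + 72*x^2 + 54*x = 10*w^2 + w*(90*x - 20) + 80*x^2 - 440*x - 240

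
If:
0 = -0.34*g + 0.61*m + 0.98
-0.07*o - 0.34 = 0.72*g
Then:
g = -0.0972222222222222*o - 0.472222222222222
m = -0.0541894353369763*o - 1.86976320582878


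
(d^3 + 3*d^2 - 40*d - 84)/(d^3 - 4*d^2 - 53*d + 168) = (d^2 - 4*d - 12)/(d^2 - 11*d + 24)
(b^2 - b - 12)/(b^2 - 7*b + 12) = (b + 3)/(b - 3)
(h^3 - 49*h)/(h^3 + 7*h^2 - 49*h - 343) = h/(h + 7)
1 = 1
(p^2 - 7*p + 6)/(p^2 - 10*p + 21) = (p^2 - 7*p + 6)/(p^2 - 10*p + 21)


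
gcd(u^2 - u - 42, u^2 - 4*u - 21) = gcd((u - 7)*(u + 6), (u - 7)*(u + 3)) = u - 7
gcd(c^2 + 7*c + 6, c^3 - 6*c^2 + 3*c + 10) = c + 1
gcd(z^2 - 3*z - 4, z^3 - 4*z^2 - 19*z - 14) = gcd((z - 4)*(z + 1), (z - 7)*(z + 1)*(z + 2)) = z + 1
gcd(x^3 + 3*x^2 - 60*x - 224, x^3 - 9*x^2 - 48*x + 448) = x^2 - x - 56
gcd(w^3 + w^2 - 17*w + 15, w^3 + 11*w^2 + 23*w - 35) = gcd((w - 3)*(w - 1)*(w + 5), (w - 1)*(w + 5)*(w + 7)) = w^2 + 4*w - 5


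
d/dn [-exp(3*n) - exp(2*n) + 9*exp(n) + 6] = (-3*exp(2*n) - 2*exp(n) + 9)*exp(n)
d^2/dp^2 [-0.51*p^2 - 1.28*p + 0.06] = -1.02000000000000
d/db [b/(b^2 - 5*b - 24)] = (b^2 - b*(2*b - 5) - 5*b - 24)/(-b^2 + 5*b + 24)^2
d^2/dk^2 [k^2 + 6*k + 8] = 2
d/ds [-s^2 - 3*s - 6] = -2*s - 3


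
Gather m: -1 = -1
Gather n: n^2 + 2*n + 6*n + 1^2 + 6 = n^2 + 8*n + 7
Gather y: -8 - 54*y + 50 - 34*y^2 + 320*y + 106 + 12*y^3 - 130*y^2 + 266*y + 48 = 12*y^3 - 164*y^2 + 532*y + 196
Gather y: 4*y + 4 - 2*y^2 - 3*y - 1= -2*y^2 + y + 3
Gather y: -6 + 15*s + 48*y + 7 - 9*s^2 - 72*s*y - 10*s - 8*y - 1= -9*s^2 + 5*s + y*(40 - 72*s)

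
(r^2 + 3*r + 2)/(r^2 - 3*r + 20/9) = 9*(r^2 + 3*r + 2)/(9*r^2 - 27*r + 20)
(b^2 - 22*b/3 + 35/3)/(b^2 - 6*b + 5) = (b - 7/3)/(b - 1)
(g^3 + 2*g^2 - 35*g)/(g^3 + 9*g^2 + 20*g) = (g^2 + 2*g - 35)/(g^2 + 9*g + 20)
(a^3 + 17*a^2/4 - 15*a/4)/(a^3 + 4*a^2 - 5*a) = (a - 3/4)/(a - 1)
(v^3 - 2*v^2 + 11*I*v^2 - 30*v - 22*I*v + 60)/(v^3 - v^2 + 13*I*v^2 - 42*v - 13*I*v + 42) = (v^2 + v*(-2 + 5*I) - 10*I)/(v^2 + v*(-1 + 7*I) - 7*I)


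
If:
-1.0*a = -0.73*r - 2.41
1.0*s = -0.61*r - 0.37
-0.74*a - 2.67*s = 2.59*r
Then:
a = 2.02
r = -0.53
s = -0.05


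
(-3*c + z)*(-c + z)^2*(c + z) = -3*c^4 + 4*c^3*z + 2*c^2*z^2 - 4*c*z^3 + z^4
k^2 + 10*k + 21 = (k + 3)*(k + 7)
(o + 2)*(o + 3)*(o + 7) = o^3 + 12*o^2 + 41*o + 42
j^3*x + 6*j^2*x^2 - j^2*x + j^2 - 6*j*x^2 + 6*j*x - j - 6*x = (j - 1)*(j + 6*x)*(j*x + 1)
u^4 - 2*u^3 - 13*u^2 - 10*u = u*(u - 5)*(u + 1)*(u + 2)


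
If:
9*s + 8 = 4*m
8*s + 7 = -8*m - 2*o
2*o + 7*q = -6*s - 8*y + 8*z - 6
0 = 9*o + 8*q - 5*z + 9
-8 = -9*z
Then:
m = 1549/5272 - 144*y/659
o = 832*y/659 - 9739/5931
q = 7579/5931 - 936*y/659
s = -64*y/659 - 8995/11862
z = 8/9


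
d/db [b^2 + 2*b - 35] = 2*b + 2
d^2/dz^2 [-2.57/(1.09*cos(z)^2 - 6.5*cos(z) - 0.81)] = (-12.213668*(1 - cos(z)^2)^2 + 54.62535*cos(z)^3 - 123.765546*cos(z)^2 - 95.71965*cos(z) + 233.916774)/(-1.09*cos(z)^2 + 6.5*cos(z) + 0.81)^3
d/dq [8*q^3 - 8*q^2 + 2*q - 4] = 24*q^2 - 16*q + 2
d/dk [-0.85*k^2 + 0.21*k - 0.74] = 0.21 - 1.7*k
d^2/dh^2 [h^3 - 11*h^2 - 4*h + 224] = 6*h - 22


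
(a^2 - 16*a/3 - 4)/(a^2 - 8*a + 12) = (a + 2/3)/(a - 2)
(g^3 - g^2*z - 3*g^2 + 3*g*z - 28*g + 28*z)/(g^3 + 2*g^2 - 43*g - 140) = (g - z)/(g + 5)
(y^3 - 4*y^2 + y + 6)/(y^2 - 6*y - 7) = (y^2 - 5*y + 6)/(y - 7)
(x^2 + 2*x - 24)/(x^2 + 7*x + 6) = (x - 4)/(x + 1)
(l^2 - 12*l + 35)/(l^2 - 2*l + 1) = (l^2 - 12*l + 35)/(l^2 - 2*l + 1)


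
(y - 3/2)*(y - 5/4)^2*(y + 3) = y^4 - y^3 - 107*y^2/16 + 435*y/32 - 225/32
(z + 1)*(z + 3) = z^2 + 4*z + 3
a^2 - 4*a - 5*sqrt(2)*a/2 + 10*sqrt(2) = (a - 4)*(a - 5*sqrt(2)/2)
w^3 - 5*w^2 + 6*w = w*(w - 3)*(w - 2)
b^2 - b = b*(b - 1)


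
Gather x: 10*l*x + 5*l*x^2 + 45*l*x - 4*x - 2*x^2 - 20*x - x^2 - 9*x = x^2*(5*l - 3) + x*(55*l - 33)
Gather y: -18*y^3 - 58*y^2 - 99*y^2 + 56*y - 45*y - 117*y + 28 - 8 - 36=-18*y^3 - 157*y^2 - 106*y - 16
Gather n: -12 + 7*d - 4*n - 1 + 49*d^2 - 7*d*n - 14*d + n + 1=49*d^2 - 7*d + n*(-7*d - 3) - 12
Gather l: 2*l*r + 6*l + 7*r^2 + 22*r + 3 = l*(2*r + 6) + 7*r^2 + 22*r + 3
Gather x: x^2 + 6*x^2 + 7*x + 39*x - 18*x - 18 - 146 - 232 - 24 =7*x^2 + 28*x - 420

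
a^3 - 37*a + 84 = (a - 4)*(a - 3)*(a + 7)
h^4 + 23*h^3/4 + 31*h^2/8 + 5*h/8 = h*(h + 1/4)*(h + 1/2)*(h + 5)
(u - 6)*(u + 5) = u^2 - u - 30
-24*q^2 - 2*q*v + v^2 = (-6*q + v)*(4*q + v)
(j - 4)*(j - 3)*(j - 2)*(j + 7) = j^4 - 2*j^3 - 37*j^2 + 158*j - 168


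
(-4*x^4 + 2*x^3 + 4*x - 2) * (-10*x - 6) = 40*x^5 + 4*x^4 - 12*x^3 - 40*x^2 - 4*x + 12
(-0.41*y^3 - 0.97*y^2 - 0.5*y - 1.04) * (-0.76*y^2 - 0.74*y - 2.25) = 0.3116*y^5 + 1.0406*y^4 + 2.0203*y^3 + 3.3429*y^2 + 1.8946*y + 2.34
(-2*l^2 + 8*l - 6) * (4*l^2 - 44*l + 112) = -8*l^4 + 120*l^3 - 600*l^2 + 1160*l - 672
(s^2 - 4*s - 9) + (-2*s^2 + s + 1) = -s^2 - 3*s - 8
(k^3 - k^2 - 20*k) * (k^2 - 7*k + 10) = k^5 - 8*k^4 - 3*k^3 + 130*k^2 - 200*k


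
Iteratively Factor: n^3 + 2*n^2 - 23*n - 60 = (n + 4)*(n^2 - 2*n - 15) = (n + 3)*(n + 4)*(n - 5)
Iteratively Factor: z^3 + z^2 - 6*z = (z + 3)*(z^2 - 2*z) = z*(z + 3)*(z - 2)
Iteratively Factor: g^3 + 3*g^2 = (g)*(g^2 + 3*g) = g^2*(g + 3)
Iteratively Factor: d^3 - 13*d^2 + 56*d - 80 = (d - 4)*(d^2 - 9*d + 20) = (d - 4)^2*(d - 5)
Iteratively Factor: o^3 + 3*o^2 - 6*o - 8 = (o + 4)*(o^2 - o - 2) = (o + 1)*(o + 4)*(o - 2)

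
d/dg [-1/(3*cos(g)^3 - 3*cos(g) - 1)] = 3*(1 - 3*cos(g)^2)*sin(g)/(3*sin(g)^2*cos(g) + 1)^2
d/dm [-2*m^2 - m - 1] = -4*m - 1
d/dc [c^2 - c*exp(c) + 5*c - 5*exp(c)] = -c*exp(c) + 2*c - 6*exp(c) + 5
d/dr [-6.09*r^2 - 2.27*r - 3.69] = -12.18*r - 2.27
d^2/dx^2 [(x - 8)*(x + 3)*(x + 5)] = 6*x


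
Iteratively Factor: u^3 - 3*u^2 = (u)*(u^2 - 3*u) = u*(u - 3)*(u)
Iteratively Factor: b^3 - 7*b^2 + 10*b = (b - 5)*(b^2 - 2*b) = (b - 5)*(b - 2)*(b)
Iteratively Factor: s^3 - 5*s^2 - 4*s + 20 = (s - 2)*(s^2 - 3*s - 10) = (s - 5)*(s - 2)*(s + 2)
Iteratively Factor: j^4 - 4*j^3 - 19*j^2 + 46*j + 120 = (j + 2)*(j^3 - 6*j^2 - 7*j + 60) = (j + 2)*(j + 3)*(j^2 - 9*j + 20) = (j - 4)*(j + 2)*(j + 3)*(j - 5)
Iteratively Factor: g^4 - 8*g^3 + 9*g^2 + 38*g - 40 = (g - 5)*(g^3 - 3*g^2 - 6*g + 8) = (g - 5)*(g - 1)*(g^2 - 2*g - 8) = (g - 5)*(g - 4)*(g - 1)*(g + 2)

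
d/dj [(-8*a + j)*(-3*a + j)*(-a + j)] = 35*a^2 - 24*a*j + 3*j^2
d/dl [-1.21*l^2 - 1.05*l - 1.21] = -2.42*l - 1.05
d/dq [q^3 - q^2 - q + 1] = 3*q^2 - 2*q - 1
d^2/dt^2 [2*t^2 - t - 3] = 4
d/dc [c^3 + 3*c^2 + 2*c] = 3*c^2 + 6*c + 2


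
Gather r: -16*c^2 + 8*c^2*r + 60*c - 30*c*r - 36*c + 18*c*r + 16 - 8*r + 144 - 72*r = -16*c^2 + 24*c + r*(8*c^2 - 12*c - 80) + 160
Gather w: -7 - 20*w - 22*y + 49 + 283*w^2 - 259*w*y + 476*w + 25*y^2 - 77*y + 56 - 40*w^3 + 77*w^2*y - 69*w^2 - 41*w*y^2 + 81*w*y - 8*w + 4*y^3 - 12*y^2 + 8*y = -40*w^3 + w^2*(77*y + 214) + w*(-41*y^2 - 178*y + 448) + 4*y^3 + 13*y^2 - 91*y + 98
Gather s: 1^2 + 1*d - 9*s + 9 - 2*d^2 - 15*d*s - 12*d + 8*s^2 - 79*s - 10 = -2*d^2 - 11*d + 8*s^2 + s*(-15*d - 88)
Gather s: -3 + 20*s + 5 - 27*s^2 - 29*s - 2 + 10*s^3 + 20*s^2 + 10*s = 10*s^3 - 7*s^2 + s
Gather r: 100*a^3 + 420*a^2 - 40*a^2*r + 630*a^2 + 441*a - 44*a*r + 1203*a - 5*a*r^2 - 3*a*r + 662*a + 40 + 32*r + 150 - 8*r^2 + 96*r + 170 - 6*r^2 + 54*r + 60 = 100*a^3 + 1050*a^2 + 2306*a + r^2*(-5*a - 14) + r*(-40*a^2 - 47*a + 182) + 420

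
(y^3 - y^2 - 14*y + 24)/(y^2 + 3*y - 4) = (y^2 - 5*y + 6)/(y - 1)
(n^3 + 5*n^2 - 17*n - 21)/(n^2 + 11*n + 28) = (n^2 - 2*n - 3)/(n + 4)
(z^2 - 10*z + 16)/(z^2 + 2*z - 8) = (z - 8)/(z + 4)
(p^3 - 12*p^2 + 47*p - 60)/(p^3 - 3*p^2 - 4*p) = (p^2 - 8*p + 15)/(p*(p + 1))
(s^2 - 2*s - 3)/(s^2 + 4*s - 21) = (s + 1)/(s + 7)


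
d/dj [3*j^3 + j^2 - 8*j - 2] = 9*j^2 + 2*j - 8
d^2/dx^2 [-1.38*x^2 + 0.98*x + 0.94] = -2.76000000000000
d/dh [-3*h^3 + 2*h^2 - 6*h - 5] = -9*h^2 + 4*h - 6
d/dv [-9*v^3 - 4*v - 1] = -27*v^2 - 4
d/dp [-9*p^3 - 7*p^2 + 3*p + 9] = -27*p^2 - 14*p + 3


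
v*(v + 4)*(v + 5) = v^3 + 9*v^2 + 20*v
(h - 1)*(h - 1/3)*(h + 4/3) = h^3 - 13*h/9 + 4/9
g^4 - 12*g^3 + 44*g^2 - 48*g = g*(g - 6)*(g - 4)*(g - 2)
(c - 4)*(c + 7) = c^2 + 3*c - 28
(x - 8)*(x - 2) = x^2 - 10*x + 16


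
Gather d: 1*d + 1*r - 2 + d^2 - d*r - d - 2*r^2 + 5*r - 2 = d^2 - d*r - 2*r^2 + 6*r - 4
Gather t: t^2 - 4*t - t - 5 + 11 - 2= t^2 - 5*t + 4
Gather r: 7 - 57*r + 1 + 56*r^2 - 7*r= 56*r^2 - 64*r + 8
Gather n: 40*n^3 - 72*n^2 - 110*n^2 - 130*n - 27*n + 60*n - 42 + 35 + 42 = 40*n^3 - 182*n^2 - 97*n + 35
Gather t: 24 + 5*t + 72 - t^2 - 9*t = -t^2 - 4*t + 96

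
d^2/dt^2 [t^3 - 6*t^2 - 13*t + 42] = 6*t - 12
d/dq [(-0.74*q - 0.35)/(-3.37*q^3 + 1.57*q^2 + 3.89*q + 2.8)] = (-4.9876*q^3 - 2.3767*q^2 + 1.099*q - 0.7105)/(11.3569*q^6 - 10.5818*q^5 - 23.7537*q^4 - 6.6574*q^3 + 23.9241*q^2 + 21.784*q + 7.84)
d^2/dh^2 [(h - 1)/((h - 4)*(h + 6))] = 2*(h^3 - 3*h^2 + 66*h + 20)/(h^6 + 6*h^5 - 60*h^4 - 280*h^3 + 1440*h^2 + 3456*h - 13824)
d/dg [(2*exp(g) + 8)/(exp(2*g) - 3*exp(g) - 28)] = -2*exp(g)/(exp(2*g) - 14*exp(g) + 49)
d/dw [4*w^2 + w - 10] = 8*w + 1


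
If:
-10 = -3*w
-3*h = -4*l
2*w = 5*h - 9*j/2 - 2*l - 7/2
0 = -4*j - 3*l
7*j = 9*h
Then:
No Solution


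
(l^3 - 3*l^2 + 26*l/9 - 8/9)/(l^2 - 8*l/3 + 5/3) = (9*l^2 - 18*l + 8)/(3*(3*l - 5))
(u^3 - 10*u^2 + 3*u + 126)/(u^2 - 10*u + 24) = (u^2 - 4*u - 21)/(u - 4)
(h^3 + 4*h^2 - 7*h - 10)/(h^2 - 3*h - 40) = (h^2 - h - 2)/(h - 8)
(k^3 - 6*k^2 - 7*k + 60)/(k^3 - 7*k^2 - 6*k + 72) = (k - 5)/(k - 6)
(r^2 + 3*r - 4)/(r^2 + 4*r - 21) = (r^2 + 3*r - 4)/(r^2 + 4*r - 21)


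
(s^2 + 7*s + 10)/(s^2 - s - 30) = (s + 2)/(s - 6)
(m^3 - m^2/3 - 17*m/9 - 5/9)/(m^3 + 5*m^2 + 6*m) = (9*m^3 - 3*m^2 - 17*m - 5)/(9*m*(m^2 + 5*m + 6))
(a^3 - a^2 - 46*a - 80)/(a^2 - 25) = (a^2 - 6*a - 16)/(a - 5)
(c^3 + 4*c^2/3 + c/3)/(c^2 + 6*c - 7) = c*(3*c^2 + 4*c + 1)/(3*(c^2 + 6*c - 7))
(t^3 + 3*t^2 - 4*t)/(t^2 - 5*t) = (t^2 + 3*t - 4)/(t - 5)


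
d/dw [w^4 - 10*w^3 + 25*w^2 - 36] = 2*w*(2*w^2 - 15*w + 25)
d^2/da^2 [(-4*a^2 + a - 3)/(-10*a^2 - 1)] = 4*(-50*a^3 + 390*a^2 + 15*a - 13)/(1000*a^6 + 300*a^4 + 30*a^2 + 1)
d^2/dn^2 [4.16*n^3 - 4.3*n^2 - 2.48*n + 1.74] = 24.96*n - 8.6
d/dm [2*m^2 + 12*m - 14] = 4*m + 12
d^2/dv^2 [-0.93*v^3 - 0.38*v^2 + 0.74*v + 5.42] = -5.58*v - 0.76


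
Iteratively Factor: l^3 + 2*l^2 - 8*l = (l)*(l^2 + 2*l - 8) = l*(l + 4)*(l - 2)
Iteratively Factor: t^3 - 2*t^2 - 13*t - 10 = (t + 2)*(t^2 - 4*t - 5) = (t + 1)*(t + 2)*(t - 5)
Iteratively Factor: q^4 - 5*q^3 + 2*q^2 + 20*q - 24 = (q - 3)*(q^3 - 2*q^2 - 4*q + 8) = (q - 3)*(q + 2)*(q^2 - 4*q + 4) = (q - 3)*(q - 2)*(q + 2)*(q - 2)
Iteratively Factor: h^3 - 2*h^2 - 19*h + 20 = (h - 5)*(h^2 + 3*h - 4) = (h - 5)*(h + 4)*(h - 1)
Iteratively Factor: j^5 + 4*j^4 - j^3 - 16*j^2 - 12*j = (j + 1)*(j^4 + 3*j^3 - 4*j^2 - 12*j) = (j + 1)*(j + 3)*(j^3 - 4*j) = (j + 1)*(j + 2)*(j + 3)*(j^2 - 2*j) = j*(j + 1)*(j + 2)*(j + 3)*(j - 2)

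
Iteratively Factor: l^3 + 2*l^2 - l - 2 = (l + 1)*(l^2 + l - 2) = (l - 1)*(l + 1)*(l + 2)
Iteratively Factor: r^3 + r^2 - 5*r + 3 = (r - 1)*(r^2 + 2*r - 3) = (r - 1)*(r + 3)*(r - 1)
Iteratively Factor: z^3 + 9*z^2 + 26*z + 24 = (z + 3)*(z^2 + 6*z + 8) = (z + 3)*(z + 4)*(z + 2)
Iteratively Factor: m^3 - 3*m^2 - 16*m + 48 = (m - 3)*(m^2 - 16) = (m - 4)*(m - 3)*(m + 4)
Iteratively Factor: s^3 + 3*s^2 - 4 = (s - 1)*(s^2 + 4*s + 4) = (s - 1)*(s + 2)*(s + 2)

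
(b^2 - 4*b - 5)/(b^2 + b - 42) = (b^2 - 4*b - 5)/(b^2 + b - 42)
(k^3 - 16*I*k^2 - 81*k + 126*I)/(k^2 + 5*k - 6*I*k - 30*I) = (k^2 - 10*I*k - 21)/(k + 5)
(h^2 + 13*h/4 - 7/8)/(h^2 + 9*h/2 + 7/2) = (h - 1/4)/(h + 1)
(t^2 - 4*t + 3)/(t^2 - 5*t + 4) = (t - 3)/(t - 4)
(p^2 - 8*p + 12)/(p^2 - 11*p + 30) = (p - 2)/(p - 5)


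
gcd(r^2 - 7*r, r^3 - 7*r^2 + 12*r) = r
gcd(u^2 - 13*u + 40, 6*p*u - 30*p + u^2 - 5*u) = u - 5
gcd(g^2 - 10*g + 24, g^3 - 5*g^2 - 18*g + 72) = g - 6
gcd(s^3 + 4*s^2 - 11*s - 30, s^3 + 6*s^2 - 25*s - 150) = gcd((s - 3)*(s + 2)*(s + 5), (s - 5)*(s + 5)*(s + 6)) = s + 5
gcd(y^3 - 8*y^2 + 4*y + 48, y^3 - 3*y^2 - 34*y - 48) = y + 2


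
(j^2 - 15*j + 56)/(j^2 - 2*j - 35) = (j - 8)/(j + 5)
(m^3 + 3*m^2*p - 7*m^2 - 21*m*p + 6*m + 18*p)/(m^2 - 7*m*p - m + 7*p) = (-m^2 - 3*m*p + 6*m + 18*p)/(-m + 7*p)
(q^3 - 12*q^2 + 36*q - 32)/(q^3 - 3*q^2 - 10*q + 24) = (q^2 - 10*q + 16)/(q^2 - q - 12)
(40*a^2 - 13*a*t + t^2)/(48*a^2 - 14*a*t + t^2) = (-5*a + t)/(-6*a + t)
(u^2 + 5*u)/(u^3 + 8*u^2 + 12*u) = (u + 5)/(u^2 + 8*u + 12)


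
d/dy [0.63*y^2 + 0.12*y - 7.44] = 1.26*y + 0.12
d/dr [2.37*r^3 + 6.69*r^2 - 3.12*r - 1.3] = 7.11*r^2 + 13.38*r - 3.12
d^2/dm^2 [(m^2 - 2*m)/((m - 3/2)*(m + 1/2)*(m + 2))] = 32*(4*m^6 - 24*m^5 + 9*m^4 + 23*m^3 - 54*m^2 - 36*m + 42)/(64*m^9 + 192*m^8 - 336*m^7 - 1280*m^6 + 348*m^5 + 2748*m^4 + 685*m^3 - 1746*m^2 - 1188*m - 216)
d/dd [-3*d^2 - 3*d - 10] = -6*d - 3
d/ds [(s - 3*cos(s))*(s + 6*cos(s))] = -3*s*sin(s) + 2*s + 18*sin(2*s) + 3*cos(s)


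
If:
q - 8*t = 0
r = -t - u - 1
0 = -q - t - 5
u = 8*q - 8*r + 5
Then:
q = -40/9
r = -271/63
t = -5/9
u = 27/7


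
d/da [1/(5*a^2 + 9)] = -10*a/(5*a^2 + 9)^2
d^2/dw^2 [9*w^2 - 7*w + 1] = 18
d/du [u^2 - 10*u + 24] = 2*u - 10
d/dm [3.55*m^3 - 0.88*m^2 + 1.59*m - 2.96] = 10.65*m^2 - 1.76*m + 1.59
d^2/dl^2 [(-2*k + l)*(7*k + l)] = 2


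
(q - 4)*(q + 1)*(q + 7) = q^3 + 4*q^2 - 25*q - 28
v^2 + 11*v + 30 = (v + 5)*(v + 6)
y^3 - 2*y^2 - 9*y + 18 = (y - 3)*(y - 2)*(y + 3)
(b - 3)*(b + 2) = b^2 - b - 6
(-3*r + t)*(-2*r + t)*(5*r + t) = 30*r^3 - 19*r^2*t + t^3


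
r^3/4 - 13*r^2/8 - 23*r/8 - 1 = (r/4 + 1/4)*(r - 8)*(r + 1/2)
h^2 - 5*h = h*(h - 5)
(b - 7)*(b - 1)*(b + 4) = b^3 - 4*b^2 - 25*b + 28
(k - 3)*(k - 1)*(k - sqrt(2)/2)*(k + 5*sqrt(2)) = k^4 - 4*k^3 + 9*sqrt(2)*k^3/2 - 18*sqrt(2)*k^2 - 2*k^2 + 27*sqrt(2)*k/2 + 20*k - 15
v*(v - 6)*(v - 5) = v^3 - 11*v^2 + 30*v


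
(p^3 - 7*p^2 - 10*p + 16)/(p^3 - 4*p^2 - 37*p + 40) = (p + 2)/(p + 5)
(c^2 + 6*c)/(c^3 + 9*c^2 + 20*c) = (c + 6)/(c^2 + 9*c + 20)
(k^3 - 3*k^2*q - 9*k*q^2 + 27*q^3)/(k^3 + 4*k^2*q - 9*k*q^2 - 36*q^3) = (k - 3*q)/(k + 4*q)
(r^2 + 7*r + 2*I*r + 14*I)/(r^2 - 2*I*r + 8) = (r + 7)/(r - 4*I)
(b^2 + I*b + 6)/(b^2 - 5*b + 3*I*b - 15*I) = (b - 2*I)/(b - 5)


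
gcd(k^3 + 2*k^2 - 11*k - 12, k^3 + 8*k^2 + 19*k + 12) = k^2 + 5*k + 4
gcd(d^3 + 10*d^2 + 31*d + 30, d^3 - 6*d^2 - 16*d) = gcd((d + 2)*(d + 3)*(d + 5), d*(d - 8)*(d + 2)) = d + 2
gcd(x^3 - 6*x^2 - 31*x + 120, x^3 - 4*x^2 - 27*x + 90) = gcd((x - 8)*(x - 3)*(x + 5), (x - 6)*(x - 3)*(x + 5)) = x^2 + 2*x - 15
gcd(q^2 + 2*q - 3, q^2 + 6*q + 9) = q + 3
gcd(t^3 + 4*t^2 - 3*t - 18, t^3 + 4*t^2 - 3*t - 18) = t^3 + 4*t^2 - 3*t - 18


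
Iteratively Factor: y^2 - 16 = (y + 4)*(y - 4)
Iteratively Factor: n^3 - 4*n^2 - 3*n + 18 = (n - 3)*(n^2 - n - 6) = (n - 3)^2*(n + 2)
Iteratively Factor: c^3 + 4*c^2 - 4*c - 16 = (c - 2)*(c^2 + 6*c + 8) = (c - 2)*(c + 4)*(c + 2)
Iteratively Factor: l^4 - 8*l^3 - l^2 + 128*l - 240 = (l - 3)*(l^3 - 5*l^2 - 16*l + 80) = (l - 5)*(l - 3)*(l^2 - 16) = (l - 5)*(l - 4)*(l - 3)*(l + 4)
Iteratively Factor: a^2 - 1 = (a - 1)*(a + 1)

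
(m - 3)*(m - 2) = m^2 - 5*m + 6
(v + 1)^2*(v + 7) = v^3 + 9*v^2 + 15*v + 7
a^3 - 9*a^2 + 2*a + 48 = (a - 8)*(a - 3)*(a + 2)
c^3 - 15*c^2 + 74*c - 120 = (c - 6)*(c - 5)*(c - 4)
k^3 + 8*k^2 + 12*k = k*(k + 2)*(k + 6)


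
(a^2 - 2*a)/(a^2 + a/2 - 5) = 2*a/(2*a + 5)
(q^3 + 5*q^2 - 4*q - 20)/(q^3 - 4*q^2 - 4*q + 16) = (q + 5)/(q - 4)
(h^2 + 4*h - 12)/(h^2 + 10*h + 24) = (h - 2)/(h + 4)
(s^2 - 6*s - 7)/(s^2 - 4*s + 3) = (s^2 - 6*s - 7)/(s^2 - 4*s + 3)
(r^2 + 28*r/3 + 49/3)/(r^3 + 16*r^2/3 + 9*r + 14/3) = (r + 7)/(r^2 + 3*r + 2)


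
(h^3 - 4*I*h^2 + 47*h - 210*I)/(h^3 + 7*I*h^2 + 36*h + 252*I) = (h - 5*I)/(h + 6*I)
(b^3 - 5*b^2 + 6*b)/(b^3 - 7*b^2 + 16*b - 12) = b/(b - 2)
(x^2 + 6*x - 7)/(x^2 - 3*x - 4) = (-x^2 - 6*x + 7)/(-x^2 + 3*x + 4)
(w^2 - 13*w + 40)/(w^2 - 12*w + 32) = (w - 5)/(w - 4)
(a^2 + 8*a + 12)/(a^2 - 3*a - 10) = (a + 6)/(a - 5)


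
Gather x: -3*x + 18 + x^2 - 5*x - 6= x^2 - 8*x + 12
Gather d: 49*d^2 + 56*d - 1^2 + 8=49*d^2 + 56*d + 7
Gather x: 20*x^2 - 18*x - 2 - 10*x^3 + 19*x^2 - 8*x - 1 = -10*x^3 + 39*x^2 - 26*x - 3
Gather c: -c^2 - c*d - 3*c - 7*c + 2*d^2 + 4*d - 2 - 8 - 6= -c^2 + c*(-d - 10) + 2*d^2 + 4*d - 16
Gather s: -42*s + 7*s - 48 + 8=-35*s - 40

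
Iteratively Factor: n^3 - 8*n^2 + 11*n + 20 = (n - 4)*(n^2 - 4*n - 5) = (n - 5)*(n - 4)*(n + 1)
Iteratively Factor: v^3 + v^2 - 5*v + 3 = (v - 1)*(v^2 + 2*v - 3) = (v - 1)*(v + 3)*(v - 1)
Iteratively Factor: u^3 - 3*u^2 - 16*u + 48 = (u - 4)*(u^2 + u - 12) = (u - 4)*(u + 4)*(u - 3)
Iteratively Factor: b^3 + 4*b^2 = (b)*(b^2 + 4*b) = b*(b + 4)*(b)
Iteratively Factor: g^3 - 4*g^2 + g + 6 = (g - 2)*(g^2 - 2*g - 3) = (g - 2)*(g + 1)*(g - 3)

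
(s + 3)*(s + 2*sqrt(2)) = s^2 + 2*sqrt(2)*s + 3*s + 6*sqrt(2)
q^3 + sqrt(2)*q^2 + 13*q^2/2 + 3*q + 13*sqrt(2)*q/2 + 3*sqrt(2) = (q + 1/2)*(q + 6)*(q + sqrt(2))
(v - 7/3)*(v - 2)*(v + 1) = v^3 - 10*v^2/3 + v/3 + 14/3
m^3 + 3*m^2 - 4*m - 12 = (m - 2)*(m + 2)*(m + 3)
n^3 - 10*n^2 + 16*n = n*(n - 8)*(n - 2)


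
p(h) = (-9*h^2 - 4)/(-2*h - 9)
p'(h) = -18*h/(-2*h - 9) + 2*(-9*h^2 - 4)/(-2*h - 9)^2 = 2*(9*h^2 + 81*h - 4)/(4*h^2 + 36*h + 81)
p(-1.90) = 7.02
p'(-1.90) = -9.28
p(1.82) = 2.67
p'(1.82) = 2.17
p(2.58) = 4.51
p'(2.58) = 2.64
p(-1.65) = 5.00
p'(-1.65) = -6.97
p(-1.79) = 6.06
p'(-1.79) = -8.18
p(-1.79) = 6.06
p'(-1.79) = -8.18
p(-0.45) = 0.72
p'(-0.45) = -1.18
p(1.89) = 2.83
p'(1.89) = 2.22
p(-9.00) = -81.44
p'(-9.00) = -0.10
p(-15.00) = -96.62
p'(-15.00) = 3.66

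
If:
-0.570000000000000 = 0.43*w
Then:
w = -1.33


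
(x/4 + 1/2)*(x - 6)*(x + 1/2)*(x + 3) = x^4/4 - x^3/8 - 49*x^2/8 - 12*x - 9/2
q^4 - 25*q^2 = q^2*(q - 5)*(q + 5)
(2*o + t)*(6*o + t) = 12*o^2 + 8*o*t + t^2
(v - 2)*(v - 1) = v^2 - 3*v + 2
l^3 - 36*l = l*(l - 6)*(l + 6)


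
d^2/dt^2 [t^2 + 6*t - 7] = 2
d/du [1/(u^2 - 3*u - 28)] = (3 - 2*u)/(-u^2 + 3*u + 28)^2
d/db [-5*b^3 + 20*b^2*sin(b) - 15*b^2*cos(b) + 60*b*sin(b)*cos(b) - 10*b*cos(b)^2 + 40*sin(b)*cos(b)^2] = 15*b^2*sin(b) + 20*b^2*cos(b) - 15*b^2 + 40*b*sin(b) + 10*b*sin(2*b) - 30*b*cos(b) + 60*b*cos(2*b) + 30*sin(2*b) + 10*cos(b) - 5*cos(2*b) + 30*cos(3*b) - 5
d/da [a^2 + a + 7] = 2*a + 1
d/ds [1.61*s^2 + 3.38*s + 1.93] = 3.22*s + 3.38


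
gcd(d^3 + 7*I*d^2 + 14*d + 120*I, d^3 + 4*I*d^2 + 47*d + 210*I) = d^2 + 11*I*d - 30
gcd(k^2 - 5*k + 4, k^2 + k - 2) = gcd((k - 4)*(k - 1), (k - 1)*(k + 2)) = k - 1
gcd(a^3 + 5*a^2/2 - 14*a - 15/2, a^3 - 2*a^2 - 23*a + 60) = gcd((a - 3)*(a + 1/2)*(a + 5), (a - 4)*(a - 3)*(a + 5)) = a^2 + 2*a - 15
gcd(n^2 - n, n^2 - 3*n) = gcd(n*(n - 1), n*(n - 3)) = n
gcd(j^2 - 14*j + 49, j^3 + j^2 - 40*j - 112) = j - 7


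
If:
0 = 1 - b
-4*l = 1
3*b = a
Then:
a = 3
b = 1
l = -1/4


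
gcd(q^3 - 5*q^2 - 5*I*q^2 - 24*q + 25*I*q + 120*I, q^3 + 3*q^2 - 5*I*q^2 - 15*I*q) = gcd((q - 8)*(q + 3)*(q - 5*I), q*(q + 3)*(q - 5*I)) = q^2 + q*(3 - 5*I) - 15*I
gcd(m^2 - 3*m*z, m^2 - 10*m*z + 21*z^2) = -m + 3*z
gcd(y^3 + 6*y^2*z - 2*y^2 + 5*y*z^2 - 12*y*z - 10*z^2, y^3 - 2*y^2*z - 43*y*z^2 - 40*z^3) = y^2 + 6*y*z + 5*z^2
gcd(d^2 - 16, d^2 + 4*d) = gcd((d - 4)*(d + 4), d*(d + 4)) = d + 4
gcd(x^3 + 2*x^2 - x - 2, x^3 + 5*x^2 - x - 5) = x^2 - 1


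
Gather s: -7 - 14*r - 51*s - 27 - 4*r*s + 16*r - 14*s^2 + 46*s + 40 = 2*r - 14*s^2 + s*(-4*r - 5) + 6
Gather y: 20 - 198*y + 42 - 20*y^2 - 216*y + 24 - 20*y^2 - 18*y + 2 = -40*y^2 - 432*y + 88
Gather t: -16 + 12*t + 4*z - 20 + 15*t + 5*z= 27*t + 9*z - 36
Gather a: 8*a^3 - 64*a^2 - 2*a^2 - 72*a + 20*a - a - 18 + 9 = 8*a^3 - 66*a^2 - 53*a - 9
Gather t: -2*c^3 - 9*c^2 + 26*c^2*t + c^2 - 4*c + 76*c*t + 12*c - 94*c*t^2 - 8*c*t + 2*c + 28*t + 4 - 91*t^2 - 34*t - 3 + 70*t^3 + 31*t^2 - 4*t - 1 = -2*c^3 - 8*c^2 + 10*c + 70*t^3 + t^2*(-94*c - 60) + t*(26*c^2 + 68*c - 10)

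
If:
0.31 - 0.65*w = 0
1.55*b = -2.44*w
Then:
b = -0.75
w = 0.48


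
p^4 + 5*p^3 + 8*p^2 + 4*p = p*(p + 1)*(p + 2)^2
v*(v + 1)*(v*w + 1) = v^3*w + v^2*w + v^2 + v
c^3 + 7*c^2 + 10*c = c*(c + 2)*(c + 5)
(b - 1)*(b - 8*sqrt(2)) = b^2 - 8*sqrt(2)*b - b + 8*sqrt(2)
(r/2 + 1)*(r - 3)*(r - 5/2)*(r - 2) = r^4/2 - 11*r^3/4 + 7*r^2/4 + 11*r - 15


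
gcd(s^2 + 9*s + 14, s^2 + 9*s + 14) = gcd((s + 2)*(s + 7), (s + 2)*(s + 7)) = s^2 + 9*s + 14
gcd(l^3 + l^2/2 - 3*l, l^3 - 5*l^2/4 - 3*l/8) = l^2 - 3*l/2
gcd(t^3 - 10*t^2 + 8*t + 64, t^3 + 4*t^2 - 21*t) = 1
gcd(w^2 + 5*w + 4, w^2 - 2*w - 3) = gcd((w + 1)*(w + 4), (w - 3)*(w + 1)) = w + 1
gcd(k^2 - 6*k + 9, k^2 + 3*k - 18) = k - 3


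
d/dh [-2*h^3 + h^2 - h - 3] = -6*h^2 + 2*h - 1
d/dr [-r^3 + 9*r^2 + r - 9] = -3*r^2 + 18*r + 1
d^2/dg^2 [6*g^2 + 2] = 12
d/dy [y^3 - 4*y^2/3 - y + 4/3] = 3*y^2 - 8*y/3 - 1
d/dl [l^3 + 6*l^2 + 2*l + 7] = 3*l^2 + 12*l + 2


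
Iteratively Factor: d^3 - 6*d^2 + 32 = (d + 2)*(d^2 - 8*d + 16) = (d - 4)*(d + 2)*(d - 4)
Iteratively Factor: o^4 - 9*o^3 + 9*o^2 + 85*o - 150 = (o - 5)*(o^3 - 4*o^2 - 11*o + 30) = (o - 5)*(o - 2)*(o^2 - 2*o - 15) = (o - 5)^2*(o - 2)*(o + 3)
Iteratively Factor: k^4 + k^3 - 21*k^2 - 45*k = (k)*(k^3 + k^2 - 21*k - 45) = k*(k + 3)*(k^2 - 2*k - 15) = k*(k - 5)*(k + 3)*(k + 3)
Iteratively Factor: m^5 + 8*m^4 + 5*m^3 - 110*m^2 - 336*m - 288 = (m - 4)*(m^4 + 12*m^3 + 53*m^2 + 102*m + 72) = (m - 4)*(m + 4)*(m^3 + 8*m^2 + 21*m + 18) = (m - 4)*(m + 2)*(m + 4)*(m^2 + 6*m + 9) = (m - 4)*(m + 2)*(m + 3)*(m + 4)*(m + 3)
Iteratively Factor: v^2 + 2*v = (v + 2)*(v)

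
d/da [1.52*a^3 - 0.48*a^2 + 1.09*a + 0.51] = 4.56*a^2 - 0.96*a + 1.09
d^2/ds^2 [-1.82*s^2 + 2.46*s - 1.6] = -3.64000000000000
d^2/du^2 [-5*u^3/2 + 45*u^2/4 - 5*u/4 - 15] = 45/2 - 15*u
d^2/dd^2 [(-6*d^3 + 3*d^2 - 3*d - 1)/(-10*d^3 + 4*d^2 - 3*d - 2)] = 2*(-60*d^6 + 360*d^5 - 210*d^4 + 124*d^3 - 186*d^2 + 48*d - 13)/(1000*d^9 - 1200*d^8 + 1380*d^7 - 184*d^6 - 66*d^5 + 348*d^4 + 3*d^3 + 6*d^2 + 36*d + 8)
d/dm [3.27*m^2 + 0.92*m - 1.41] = 6.54*m + 0.92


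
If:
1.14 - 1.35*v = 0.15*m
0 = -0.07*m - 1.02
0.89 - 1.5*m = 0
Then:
No Solution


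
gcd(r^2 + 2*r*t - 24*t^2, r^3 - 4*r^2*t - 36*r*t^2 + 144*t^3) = r^2 + 2*r*t - 24*t^2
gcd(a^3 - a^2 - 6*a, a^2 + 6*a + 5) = 1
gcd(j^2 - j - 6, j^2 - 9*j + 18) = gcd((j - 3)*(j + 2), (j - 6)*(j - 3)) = j - 3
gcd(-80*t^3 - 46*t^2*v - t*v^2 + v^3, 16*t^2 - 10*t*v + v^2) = 8*t - v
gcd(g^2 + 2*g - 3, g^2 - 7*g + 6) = g - 1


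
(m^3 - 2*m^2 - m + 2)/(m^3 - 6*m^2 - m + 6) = (m - 2)/(m - 6)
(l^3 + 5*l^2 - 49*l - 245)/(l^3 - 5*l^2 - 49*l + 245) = (l + 5)/(l - 5)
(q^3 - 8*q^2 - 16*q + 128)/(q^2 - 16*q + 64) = (q^2 - 16)/(q - 8)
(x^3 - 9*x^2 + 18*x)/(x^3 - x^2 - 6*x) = (x - 6)/(x + 2)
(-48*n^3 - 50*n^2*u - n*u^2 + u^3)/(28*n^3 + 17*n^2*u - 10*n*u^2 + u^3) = (-48*n^2 - 2*n*u + u^2)/(28*n^2 - 11*n*u + u^2)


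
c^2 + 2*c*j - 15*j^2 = (c - 3*j)*(c + 5*j)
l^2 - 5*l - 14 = (l - 7)*(l + 2)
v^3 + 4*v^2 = v^2*(v + 4)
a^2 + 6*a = a*(a + 6)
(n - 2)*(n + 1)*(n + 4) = n^3 + 3*n^2 - 6*n - 8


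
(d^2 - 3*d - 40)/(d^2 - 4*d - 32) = (d + 5)/(d + 4)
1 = 1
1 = 1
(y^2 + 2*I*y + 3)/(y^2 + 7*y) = (y^2 + 2*I*y + 3)/(y*(y + 7))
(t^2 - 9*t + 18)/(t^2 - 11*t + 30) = (t - 3)/(t - 5)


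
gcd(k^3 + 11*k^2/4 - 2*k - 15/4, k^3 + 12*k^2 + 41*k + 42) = k + 3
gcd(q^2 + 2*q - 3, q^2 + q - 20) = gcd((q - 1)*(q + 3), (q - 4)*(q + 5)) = 1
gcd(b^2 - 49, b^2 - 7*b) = b - 7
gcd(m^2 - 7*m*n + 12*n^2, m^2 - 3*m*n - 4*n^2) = m - 4*n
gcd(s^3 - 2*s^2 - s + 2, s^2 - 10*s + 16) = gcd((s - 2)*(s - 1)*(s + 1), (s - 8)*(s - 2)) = s - 2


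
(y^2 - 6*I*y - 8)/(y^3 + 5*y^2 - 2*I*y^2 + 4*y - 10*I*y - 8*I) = (y - 4*I)/(y^2 + 5*y + 4)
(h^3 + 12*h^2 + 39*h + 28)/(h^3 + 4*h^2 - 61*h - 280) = (h^2 + 5*h + 4)/(h^2 - 3*h - 40)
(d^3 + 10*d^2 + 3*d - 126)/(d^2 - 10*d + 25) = (d^3 + 10*d^2 + 3*d - 126)/(d^2 - 10*d + 25)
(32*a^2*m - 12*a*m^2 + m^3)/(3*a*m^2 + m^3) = (32*a^2 - 12*a*m + m^2)/(m*(3*a + m))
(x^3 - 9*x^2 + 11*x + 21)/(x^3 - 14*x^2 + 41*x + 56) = (x - 3)/(x - 8)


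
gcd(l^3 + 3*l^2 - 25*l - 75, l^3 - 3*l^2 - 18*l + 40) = l - 5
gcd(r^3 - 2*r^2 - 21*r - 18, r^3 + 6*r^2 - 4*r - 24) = 1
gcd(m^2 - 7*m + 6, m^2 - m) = m - 1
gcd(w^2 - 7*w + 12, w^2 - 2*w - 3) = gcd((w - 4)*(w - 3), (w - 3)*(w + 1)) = w - 3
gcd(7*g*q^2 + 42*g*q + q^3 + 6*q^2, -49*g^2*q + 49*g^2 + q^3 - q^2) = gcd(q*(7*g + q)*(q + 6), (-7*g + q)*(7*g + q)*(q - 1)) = 7*g + q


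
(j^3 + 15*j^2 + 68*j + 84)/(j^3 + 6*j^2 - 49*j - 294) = (j + 2)/(j - 7)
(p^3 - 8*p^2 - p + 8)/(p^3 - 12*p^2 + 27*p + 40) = (p - 1)/(p - 5)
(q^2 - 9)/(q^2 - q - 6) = (q + 3)/(q + 2)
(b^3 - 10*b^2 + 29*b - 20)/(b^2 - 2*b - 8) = (b^2 - 6*b + 5)/(b + 2)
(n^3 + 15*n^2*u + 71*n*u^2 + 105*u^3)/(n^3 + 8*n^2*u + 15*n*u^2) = (n + 7*u)/n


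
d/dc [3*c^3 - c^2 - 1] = c*(9*c - 2)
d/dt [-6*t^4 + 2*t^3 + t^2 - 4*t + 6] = -24*t^3 + 6*t^2 + 2*t - 4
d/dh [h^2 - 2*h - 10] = 2*h - 2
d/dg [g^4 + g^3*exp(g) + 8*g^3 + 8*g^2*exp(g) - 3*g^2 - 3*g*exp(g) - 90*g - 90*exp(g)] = g^3*exp(g) + 4*g^3 + 11*g^2*exp(g) + 24*g^2 + 13*g*exp(g) - 6*g - 93*exp(g) - 90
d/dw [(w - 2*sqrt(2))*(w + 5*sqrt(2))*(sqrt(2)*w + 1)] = 3*sqrt(2)*w^2 + 14*w - 17*sqrt(2)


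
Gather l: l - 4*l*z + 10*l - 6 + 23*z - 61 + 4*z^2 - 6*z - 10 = l*(11 - 4*z) + 4*z^2 + 17*z - 77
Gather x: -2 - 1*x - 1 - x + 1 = -2*x - 2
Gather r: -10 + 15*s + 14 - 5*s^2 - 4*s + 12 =-5*s^2 + 11*s + 16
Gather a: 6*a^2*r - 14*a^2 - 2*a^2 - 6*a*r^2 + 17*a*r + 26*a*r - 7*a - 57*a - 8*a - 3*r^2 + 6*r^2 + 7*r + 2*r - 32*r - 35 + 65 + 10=a^2*(6*r - 16) + a*(-6*r^2 + 43*r - 72) + 3*r^2 - 23*r + 40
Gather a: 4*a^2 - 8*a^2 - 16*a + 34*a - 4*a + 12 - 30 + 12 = -4*a^2 + 14*a - 6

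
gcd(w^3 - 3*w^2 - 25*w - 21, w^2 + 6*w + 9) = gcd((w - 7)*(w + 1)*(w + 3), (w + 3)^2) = w + 3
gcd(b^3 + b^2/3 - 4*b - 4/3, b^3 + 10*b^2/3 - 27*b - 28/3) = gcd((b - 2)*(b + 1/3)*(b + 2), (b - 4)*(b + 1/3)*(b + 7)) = b + 1/3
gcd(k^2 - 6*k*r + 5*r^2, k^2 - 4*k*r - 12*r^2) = 1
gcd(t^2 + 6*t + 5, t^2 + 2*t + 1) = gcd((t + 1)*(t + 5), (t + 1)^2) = t + 1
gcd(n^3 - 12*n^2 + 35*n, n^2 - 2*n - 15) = n - 5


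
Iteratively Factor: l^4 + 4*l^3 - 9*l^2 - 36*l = (l - 3)*(l^3 + 7*l^2 + 12*l) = (l - 3)*(l + 4)*(l^2 + 3*l) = (l - 3)*(l + 3)*(l + 4)*(l)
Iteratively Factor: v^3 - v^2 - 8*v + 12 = (v + 3)*(v^2 - 4*v + 4) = (v - 2)*(v + 3)*(v - 2)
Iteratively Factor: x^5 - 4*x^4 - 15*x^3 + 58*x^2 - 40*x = (x - 5)*(x^4 + x^3 - 10*x^2 + 8*x) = (x - 5)*(x - 2)*(x^3 + 3*x^2 - 4*x) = (x - 5)*(x - 2)*(x + 4)*(x^2 - x) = x*(x - 5)*(x - 2)*(x + 4)*(x - 1)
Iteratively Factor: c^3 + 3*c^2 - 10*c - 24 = (c - 3)*(c^2 + 6*c + 8) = (c - 3)*(c + 2)*(c + 4)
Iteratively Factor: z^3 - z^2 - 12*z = (z)*(z^2 - z - 12) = z*(z - 4)*(z + 3)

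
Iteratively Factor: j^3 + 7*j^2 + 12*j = (j + 3)*(j^2 + 4*j) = j*(j + 3)*(j + 4)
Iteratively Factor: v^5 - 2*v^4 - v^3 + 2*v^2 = (v + 1)*(v^4 - 3*v^3 + 2*v^2) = (v - 2)*(v + 1)*(v^3 - v^2) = v*(v - 2)*(v + 1)*(v^2 - v) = v*(v - 2)*(v - 1)*(v + 1)*(v)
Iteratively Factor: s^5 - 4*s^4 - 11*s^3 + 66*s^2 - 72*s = (s + 4)*(s^4 - 8*s^3 + 21*s^2 - 18*s) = (s - 3)*(s + 4)*(s^3 - 5*s^2 + 6*s) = s*(s - 3)*(s + 4)*(s^2 - 5*s + 6) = s*(s - 3)*(s - 2)*(s + 4)*(s - 3)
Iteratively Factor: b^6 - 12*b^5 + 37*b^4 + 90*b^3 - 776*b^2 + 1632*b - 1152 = (b - 2)*(b^5 - 10*b^4 + 17*b^3 + 124*b^2 - 528*b + 576) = (b - 4)*(b - 2)*(b^4 - 6*b^3 - 7*b^2 + 96*b - 144) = (b - 4)*(b - 3)*(b - 2)*(b^3 - 3*b^2 - 16*b + 48) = (b - 4)*(b - 3)*(b - 2)*(b + 4)*(b^2 - 7*b + 12) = (b - 4)^2*(b - 3)*(b - 2)*(b + 4)*(b - 3)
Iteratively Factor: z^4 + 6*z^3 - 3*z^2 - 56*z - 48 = (z - 3)*(z^3 + 9*z^2 + 24*z + 16) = (z - 3)*(z + 1)*(z^2 + 8*z + 16) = (z - 3)*(z + 1)*(z + 4)*(z + 4)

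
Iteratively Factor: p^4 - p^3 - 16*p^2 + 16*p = (p - 1)*(p^3 - 16*p) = (p - 1)*(p + 4)*(p^2 - 4*p) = p*(p - 1)*(p + 4)*(p - 4)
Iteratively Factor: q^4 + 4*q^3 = (q)*(q^3 + 4*q^2) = q^2*(q^2 + 4*q) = q^2*(q + 4)*(q)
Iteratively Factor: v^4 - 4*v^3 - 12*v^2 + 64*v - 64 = (v - 2)*(v^3 - 2*v^2 - 16*v + 32) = (v - 4)*(v - 2)*(v^2 + 2*v - 8) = (v - 4)*(v - 2)^2*(v + 4)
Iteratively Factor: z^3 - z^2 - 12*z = (z + 3)*(z^2 - 4*z) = (z - 4)*(z + 3)*(z)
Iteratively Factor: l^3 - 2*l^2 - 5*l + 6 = (l - 3)*(l^2 + l - 2) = (l - 3)*(l - 1)*(l + 2)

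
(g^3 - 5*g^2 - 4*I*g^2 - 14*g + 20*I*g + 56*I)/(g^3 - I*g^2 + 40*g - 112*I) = (g^2 - 5*g - 14)/(g^2 + 3*I*g + 28)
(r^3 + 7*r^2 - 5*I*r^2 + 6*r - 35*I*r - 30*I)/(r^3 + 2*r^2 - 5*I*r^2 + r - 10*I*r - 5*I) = (r + 6)/(r + 1)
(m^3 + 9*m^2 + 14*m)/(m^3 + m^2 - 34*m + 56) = m*(m + 2)/(m^2 - 6*m + 8)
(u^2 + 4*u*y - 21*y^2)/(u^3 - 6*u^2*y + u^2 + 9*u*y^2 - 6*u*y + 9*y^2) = (-u - 7*y)/(-u^2 + 3*u*y - u + 3*y)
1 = 1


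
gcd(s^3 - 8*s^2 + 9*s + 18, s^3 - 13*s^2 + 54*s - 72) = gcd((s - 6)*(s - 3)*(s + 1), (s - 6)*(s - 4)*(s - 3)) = s^2 - 9*s + 18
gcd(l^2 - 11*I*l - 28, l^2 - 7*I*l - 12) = l - 4*I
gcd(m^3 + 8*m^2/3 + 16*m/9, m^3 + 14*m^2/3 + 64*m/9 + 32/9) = m^2 + 8*m/3 + 16/9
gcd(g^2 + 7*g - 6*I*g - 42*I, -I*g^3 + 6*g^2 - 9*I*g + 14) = 1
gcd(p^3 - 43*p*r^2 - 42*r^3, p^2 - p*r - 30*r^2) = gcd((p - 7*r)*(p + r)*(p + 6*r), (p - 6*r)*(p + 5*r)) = 1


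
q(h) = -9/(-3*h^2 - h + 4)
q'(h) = -9*(6*h + 1)/(-3*h^2 - h + 4)^2 = 9*(-6*h - 1)/(3*h^2 + h - 4)^2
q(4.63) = 0.14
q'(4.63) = -0.06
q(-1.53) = 6.03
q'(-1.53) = 33.04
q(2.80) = 0.40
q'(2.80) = -0.32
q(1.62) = 1.64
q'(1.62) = -3.20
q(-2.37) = 0.86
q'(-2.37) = 1.08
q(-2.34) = 0.89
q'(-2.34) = 1.15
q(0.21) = -2.46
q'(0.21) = -1.52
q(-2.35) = 0.88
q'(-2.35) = 1.13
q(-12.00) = 0.02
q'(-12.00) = 0.00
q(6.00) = 0.08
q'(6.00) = -0.03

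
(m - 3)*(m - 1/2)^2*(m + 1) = m^4 - 3*m^3 - 3*m^2/4 + 5*m/2 - 3/4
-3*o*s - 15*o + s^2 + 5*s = (-3*o + s)*(s + 5)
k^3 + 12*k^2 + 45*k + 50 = (k + 2)*(k + 5)^2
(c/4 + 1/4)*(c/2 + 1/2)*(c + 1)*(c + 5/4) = c^4/8 + 17*c^3/32 + 27*c^2/32 + 19*c/32 + 5/32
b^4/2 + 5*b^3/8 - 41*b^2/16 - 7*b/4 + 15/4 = (b/2 + 1)*(b - 3/2)*(b - 5/4)*(b + 2)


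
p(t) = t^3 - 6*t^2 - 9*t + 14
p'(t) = 3*t^2 - 12*t - 9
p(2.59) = -32.18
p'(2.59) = -19.96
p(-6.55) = -465.48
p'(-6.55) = 198.31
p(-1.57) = 9.47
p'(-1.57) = 17.23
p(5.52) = -50.31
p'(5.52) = 16.17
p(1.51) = -9.83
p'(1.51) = -20.28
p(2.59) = -32.18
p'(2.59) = -19.96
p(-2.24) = -7.19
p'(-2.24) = 32.93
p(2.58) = -31.98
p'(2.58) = -19.99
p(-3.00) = -40.00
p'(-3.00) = 54.00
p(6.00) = -40.00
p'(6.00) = 27.00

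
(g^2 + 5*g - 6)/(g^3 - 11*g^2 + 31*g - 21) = (g + 6)/(g^2 - 10*g + 21)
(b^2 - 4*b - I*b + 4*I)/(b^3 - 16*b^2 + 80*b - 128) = (b - I)/(b^2 - 12*b + 32)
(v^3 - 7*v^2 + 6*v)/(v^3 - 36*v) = (v - 1)/(v + 6)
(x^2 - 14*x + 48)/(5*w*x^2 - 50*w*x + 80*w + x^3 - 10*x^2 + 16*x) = (x - 6)/(5*w*x - 10*w + x^2 - 2*x)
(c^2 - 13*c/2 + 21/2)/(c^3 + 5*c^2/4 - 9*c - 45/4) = 2*(2*c - 7)/(4*c^2 + 17*c + 15)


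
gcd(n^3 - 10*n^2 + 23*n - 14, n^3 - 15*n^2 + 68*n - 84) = n^2 - 9*n + 14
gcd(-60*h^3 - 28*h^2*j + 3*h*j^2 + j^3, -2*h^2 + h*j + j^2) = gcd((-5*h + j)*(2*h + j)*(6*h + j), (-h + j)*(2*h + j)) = 2*h + j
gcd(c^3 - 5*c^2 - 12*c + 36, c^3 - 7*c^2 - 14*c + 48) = c^2 + c - 6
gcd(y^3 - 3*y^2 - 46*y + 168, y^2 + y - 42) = y^2 + y - 42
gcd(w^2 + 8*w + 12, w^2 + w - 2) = w + 2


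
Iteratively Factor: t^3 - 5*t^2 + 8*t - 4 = (t - 1)*(t^2 - 4*t + 4) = (t - 2)*(t - 1)*(t - 2)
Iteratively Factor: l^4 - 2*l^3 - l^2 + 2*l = (l + 1)*(l^3 - 3*l^2 + 2*l) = (l - 1)*(l + 1)*(l^2 - 2*l) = l*(l - 1)*(l + 1)*(l - 2)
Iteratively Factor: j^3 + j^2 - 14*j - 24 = (j - 4)*(j^2 + 5*j + 6) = (j - 4)*(j + 3)*(j + 2)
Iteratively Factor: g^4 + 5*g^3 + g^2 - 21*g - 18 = (g + 1)*(g^3 + 4*g^2 - 3*g - 18) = (g + 1)*(g + 3)*(g^2 + g - 6) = (g - 2)*(g + 1)*(g + 3)*(g + 3)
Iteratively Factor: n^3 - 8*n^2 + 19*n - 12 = (n - 4)*(n^2 - 4*n + 3) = (n - 4)*(n - 1)*(n - 3)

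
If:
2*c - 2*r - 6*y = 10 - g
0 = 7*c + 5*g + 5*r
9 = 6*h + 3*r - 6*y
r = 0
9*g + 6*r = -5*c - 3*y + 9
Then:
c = -140/73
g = 196/73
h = -157/438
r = 0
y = -407/219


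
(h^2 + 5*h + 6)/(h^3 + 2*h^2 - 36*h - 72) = (h + 3)/(h^2 - 36)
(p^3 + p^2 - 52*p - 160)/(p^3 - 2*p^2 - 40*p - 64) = (p + 5)/(p + 2)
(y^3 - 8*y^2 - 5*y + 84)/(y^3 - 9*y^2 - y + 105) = (y - 4)/(y - 5)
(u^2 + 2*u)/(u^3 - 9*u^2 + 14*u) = (u + 2)/(u^2 - 9*u + 14)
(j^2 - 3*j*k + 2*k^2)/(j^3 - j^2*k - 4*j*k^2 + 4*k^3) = 1/(j + 2*k)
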